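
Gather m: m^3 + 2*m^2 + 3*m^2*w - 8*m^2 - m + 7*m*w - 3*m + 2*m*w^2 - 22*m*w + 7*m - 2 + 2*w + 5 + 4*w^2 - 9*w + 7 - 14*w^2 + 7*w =m^3 + m^2*(3*w - 6) + m*(2*w^2 - 15*w + 3) - 10*w^2 + 10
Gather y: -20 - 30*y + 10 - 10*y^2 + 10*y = -10*y^2 - 20*y - 10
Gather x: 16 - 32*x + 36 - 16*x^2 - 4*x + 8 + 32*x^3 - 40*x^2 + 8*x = 32*x^3 - 56*x^2 - 28*x + 60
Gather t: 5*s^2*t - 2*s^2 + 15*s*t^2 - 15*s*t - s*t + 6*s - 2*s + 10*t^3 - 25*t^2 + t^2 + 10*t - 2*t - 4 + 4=-2*s^2 + 4*s + 10*t^3 + t^2*(15*s - 24) + t*(5*s^2 - 16*s + 8)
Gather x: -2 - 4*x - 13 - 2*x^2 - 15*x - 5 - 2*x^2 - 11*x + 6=-4*x^2 - 30*x - 14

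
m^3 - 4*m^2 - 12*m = m*(m - 6)*(m + 2)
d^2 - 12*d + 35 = (d - 7)*(d - 5)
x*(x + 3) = x^2 + 3*x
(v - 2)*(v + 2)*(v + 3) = v^3 + 3*v^2 - 4*v - 12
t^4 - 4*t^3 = t^3*(t - 4)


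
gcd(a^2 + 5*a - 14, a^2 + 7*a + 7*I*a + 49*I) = a + 7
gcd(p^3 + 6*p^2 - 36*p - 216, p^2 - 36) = p^2 - 36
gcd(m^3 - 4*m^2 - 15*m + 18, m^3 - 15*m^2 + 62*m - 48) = m^2 - 7*m + 6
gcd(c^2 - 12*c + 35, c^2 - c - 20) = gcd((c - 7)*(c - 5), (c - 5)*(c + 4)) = c - 5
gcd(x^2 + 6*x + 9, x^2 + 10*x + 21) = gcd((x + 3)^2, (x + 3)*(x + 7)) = x + 3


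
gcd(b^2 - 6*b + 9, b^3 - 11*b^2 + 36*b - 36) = b - 3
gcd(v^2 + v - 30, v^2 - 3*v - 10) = v - 5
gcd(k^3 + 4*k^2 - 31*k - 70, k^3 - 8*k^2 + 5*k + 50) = k^2 - 3*k - 10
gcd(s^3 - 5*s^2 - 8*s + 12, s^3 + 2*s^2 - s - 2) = s^2 + s - 2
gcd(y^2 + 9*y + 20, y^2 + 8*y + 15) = y + 5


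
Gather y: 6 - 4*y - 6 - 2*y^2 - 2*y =-2*y^2 - 6*y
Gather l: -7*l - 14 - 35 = -7*l - 49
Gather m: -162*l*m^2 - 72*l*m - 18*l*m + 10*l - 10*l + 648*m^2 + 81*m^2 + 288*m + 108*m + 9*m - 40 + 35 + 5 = m^2*(729 - 162*l) + m*(405 - 90*l)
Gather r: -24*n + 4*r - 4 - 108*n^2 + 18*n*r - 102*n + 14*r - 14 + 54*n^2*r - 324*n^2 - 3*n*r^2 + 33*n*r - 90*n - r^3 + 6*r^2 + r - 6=-432*n^2 - 216*n - r^3 + r^2*(6 - 3*n) + r*(54*n^2 + 51*n + 19) - 24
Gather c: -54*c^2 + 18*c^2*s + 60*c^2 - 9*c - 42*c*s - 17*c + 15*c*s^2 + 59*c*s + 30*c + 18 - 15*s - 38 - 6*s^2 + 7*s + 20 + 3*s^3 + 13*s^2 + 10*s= c^2*(18*s + 6) + c*(15*s^2 + 17*s + 4) + 3*s^3 + 7*s^2 + 2*s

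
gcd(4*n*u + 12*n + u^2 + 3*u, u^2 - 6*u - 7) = 1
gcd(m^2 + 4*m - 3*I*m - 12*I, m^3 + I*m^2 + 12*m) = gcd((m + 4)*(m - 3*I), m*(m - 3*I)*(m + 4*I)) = m - 3*I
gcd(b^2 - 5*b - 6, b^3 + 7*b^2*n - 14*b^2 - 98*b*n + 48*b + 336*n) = b - 6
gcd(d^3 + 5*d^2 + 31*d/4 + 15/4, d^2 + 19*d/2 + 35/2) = d + 5/2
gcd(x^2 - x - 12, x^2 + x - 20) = x - 4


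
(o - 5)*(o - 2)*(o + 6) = o^3 - o^2 - 32*o + 60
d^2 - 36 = (d - 6)*(d + 6)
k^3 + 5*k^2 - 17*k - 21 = (k - 3)*(k + 1)*(k + 7)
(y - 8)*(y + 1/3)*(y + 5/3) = y^3 - 6*y^2 - 139*y/9 - 40/9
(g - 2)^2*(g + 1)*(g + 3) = g^4 - 9*g^2 + 4*g + 12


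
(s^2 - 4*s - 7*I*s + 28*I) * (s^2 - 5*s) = s^4 - 9*s^3 - 7*I*s^3 + 20*s^2 + 63*I*s^2 - 140*I*s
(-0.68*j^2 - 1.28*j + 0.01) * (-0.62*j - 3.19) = 0.4216*j^3 + 2.9628*j^2 + 4.077*j - 0.0319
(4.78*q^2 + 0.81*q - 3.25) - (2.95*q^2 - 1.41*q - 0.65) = 1.83*q^2 + 2.22*q - 2.6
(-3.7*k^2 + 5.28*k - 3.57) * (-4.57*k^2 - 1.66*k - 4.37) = 16.909*k^4 - 17.9876*k^3 + 23.7191*k^2 - 17.1474*k + 15.6009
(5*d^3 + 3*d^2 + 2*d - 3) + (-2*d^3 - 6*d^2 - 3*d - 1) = 3*d^3 - 3*d^2 - d - 4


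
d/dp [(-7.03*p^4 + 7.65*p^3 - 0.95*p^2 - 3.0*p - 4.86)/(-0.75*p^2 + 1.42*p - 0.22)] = (10.545*p^5 - 35.6853*p^4 + 27.9124*p^3 - 8.648*p^2 - 6.872*p + 7.5612)/(0.5625*p^4 - 2.13*p^3 + 2.3464*p^2 - 0.6248*p + 0.0484)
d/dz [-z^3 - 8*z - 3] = -3*z^2 - 8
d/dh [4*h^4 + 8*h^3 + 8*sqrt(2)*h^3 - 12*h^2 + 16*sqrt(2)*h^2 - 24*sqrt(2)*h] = 16*h^3 + 24*h^2 + 24*sqrt(2)*h^2 - 24*h + 32*sqrt(2)*h - 24*sqrt(2)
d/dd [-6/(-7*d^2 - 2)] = -84*d/(7*d^2 + 2)^2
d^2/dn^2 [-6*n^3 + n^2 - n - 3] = 2 - 36*n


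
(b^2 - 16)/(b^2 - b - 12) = (b + 4)/(b + 3)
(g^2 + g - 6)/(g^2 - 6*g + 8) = (g + 3)/(g - 4)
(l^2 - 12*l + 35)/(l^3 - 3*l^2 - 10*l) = (l - 7)/(l*(l + 2))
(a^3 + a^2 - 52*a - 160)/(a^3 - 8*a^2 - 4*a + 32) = (a^2 + 9*a + 20)/(a^2 - 4)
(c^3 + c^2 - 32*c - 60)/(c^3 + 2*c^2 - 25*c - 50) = (c - 6)/(c - 5)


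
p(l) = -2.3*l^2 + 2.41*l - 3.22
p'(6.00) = -25.19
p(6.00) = -71.56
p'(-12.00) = 57.61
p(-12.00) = -363.34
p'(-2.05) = 11.84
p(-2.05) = -17.83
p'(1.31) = -3.62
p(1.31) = -4.01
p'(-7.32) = 36.08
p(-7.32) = -144.10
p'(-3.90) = 20.35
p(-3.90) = -47.60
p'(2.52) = -9.18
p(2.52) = -11.75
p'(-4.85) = 24.72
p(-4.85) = -69.01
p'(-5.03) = 25.55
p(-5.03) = -73.53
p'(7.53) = -32.23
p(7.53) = -115.48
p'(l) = 2.41 - 4.6*l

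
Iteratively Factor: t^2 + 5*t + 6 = (t + 3)*(t + 2)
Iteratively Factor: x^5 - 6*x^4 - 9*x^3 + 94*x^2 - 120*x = (x)*(x^4 - 6*x^3 - 9*x^2 + 94*x - 120) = x*(x - 2)*(x^3 - 4*x^2 - 17*x + 60) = x*(x - 5)*(x - 2)*(x^2 + x - 12) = x*(x - 5)*(x - 2)*(x + 4)*(x - 3)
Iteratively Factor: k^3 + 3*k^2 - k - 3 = (k + 3)*(k^2 - 1) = (k + 1)*(k + 3)*(k - 1)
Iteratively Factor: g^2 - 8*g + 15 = (g - 5)*(g - 3)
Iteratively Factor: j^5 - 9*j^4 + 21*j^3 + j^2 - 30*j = (j)*(j^4 - 9*j^3 + 21*j^2 + j - 30) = j*(j + 1)*(j^3 - 10*j^2 + 31*j - 30) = j*(j - 5)*(j + 1)*(j^2 - 5*j + 6) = j*(j - 5)*(j - 3)*(j + 1)*(j - 2)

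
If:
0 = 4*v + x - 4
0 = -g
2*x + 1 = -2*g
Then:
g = 0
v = 9/8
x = -1/2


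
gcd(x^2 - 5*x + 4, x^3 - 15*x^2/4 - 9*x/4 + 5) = x^2 - 5*x + 4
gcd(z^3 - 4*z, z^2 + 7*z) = z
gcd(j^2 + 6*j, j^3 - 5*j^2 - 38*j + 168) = j + 6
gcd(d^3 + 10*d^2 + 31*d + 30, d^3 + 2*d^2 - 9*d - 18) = d^2 + 5*d + 6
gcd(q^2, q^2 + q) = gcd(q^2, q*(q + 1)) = q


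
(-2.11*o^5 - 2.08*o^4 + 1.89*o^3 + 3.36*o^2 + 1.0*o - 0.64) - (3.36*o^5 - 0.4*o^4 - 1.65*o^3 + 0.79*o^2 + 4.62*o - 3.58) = -5.47*o^5 - 1.68*o^4 + 3.54*o^3 + 2.57*o^2 - 3.62*o + 2.94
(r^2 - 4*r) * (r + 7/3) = r^3 - 5*r^2/3 - 28*r/3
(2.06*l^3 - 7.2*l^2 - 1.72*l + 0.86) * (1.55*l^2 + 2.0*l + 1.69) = 3.193*l^5 - 7.04*l^4 - 13.5846*l^3 - 14.275*l^2 - 1.1868*l + 1.4534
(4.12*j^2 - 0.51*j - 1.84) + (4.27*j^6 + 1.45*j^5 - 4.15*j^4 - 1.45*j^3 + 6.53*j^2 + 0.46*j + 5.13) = 4.27*j^6 + 1.45*j^5 - 4.15*j^4 - 1.45*j^3 + 10.65*j^2 - 0.05*j + 3.29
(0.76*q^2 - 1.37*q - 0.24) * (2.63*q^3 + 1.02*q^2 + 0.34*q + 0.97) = 1.9988*q^5 - 2.8279*q^4 - 1.7702*q^3 + 0.0265999999999999*q^2 - 1.4105*q - 0.2328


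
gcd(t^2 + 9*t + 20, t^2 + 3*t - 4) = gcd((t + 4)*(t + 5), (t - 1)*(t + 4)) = t + 4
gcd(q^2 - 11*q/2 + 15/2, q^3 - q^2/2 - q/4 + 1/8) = 1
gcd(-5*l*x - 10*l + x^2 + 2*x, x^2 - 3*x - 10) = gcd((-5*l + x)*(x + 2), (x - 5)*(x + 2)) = x + 2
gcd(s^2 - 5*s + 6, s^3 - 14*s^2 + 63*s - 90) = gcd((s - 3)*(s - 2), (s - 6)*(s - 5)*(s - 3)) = s - 3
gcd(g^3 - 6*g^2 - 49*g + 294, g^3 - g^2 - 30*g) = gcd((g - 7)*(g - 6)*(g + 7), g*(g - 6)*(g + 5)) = g - 6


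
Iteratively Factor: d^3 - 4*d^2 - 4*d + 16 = (d + 2)*(d^2 - 6*d + 8) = (d - 4)*(d + 2)*(d - 2)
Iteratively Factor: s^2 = (s)*(s)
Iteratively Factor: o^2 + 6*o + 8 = (o + 4)*(o + 2)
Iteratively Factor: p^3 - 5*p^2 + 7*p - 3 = (p - 1)*(p^2 - 4*p + 3) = (p - 3)*(p - 1)*(p - 1)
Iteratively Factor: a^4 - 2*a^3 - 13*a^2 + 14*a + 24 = (a + 3)*(a^3 - 5*a^2 + 2*a + 8) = (a - 4)*(a + 3)*(a^2 - a - 2) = (a - 4)*(a - 2)*(a + 3)*(a + 1)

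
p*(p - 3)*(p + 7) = p^3 + 4*p^2 - 21*p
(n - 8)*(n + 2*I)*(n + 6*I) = n^3 - 8*n^2 + 8*I*n^2 - 12*n - 64*I*n + 96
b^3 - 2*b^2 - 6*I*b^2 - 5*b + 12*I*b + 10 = (b - 2)*(b - 5*I)*(b - I)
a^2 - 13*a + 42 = (a - 7)*(a - 6)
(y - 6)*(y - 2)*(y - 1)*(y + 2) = y^4 - 7*y^3 + 2*y^2 + 28*y - 24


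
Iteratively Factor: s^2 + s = (s + 1)*(s)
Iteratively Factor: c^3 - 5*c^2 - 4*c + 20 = (c + 2)*(c^2 - 7*c + 10) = (c - 5)*(c + 2)*(c - 2)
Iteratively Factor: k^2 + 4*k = (k)*(k + 4)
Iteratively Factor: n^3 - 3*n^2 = (n)*(n^2 - 3*n) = n^2*(n - 3)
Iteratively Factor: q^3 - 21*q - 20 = (q + 1)*(q^2 - q - 20) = (q - 5)*(q + 1)*(q + 4)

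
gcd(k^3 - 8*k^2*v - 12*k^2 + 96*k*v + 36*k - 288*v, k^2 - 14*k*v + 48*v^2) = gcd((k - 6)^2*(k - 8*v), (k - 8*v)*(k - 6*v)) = -k + 8*v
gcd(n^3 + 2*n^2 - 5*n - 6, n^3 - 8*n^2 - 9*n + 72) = n + 3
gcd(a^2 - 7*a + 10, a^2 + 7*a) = 1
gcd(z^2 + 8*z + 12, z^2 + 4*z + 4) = z + 2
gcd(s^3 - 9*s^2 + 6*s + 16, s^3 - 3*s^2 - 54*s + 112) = s^2 - 10*s + 16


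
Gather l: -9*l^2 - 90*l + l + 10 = -9*l^2 - 89*l + 10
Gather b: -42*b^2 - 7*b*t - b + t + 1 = -42*b^2 + b*(-7*t - 1) + t + 1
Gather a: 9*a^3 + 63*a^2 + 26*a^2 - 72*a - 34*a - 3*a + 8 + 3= 9*a^3 + 89*a^2 - 109*a + 11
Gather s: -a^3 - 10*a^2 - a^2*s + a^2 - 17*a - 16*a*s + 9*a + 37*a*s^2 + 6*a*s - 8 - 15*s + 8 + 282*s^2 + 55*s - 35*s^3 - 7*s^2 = -a^3 - 9*a^2 - 8*a - 35*s^3 + s^2*(37*a + 275) + s*(-a^2 - 10*a + 40)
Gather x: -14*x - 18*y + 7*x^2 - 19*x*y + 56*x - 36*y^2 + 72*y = 7*x^2 + x*(42 - 19*y) - 36*y^2 + 54*y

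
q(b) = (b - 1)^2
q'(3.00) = 4.00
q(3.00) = 4.00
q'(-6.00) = -14.00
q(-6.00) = 49.00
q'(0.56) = -0.88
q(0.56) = 0.19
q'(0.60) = -0.80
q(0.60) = 0.16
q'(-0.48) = -2.96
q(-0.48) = 2.19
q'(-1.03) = -4.06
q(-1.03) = 4.12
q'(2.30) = 2.60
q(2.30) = 1.69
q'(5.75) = 9.50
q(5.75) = 22.56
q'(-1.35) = -4.70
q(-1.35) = 5.52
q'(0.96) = -0.08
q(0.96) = 0.00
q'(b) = 2*b - 2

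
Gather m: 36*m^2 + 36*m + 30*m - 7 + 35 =36*m^2 + 66*m + 28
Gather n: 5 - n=5 - n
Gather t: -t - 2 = -t - 2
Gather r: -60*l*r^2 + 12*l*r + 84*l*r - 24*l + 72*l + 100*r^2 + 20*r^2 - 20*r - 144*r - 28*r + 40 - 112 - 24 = 48*l + r^2*(120 - 60*l) + r*(96*l - 192) - 96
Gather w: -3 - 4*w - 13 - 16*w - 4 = -20*w - 20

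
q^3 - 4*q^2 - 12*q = q*(q - 6)*(q + 2)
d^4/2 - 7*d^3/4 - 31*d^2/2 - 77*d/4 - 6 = (d/2 + 1/2)*(d - 8)*(d + 1/2)*(d + 3)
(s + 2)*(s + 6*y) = s^2 + 6*s*y + 2*s + 12*y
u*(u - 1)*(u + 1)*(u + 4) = u^4 + 4*u^3 - u^2 - 4*u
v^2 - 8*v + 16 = (v - 4)^2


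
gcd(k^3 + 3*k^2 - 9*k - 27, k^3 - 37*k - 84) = k + 3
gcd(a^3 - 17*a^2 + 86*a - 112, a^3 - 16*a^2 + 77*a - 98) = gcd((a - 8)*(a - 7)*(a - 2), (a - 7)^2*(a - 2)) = a^2 - 9*a + 14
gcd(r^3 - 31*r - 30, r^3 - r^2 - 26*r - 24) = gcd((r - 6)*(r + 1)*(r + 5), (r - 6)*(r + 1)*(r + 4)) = r^2 - 5*r - 6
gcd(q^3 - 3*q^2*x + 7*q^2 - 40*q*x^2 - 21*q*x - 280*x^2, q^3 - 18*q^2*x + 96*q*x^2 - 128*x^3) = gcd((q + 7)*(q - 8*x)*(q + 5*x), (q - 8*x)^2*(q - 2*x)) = -q + 8*x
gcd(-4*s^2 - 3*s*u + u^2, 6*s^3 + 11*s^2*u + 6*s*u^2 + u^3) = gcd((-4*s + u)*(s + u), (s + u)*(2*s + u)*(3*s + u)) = s + u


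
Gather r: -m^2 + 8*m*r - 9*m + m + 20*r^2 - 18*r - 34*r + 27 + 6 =-m^2 - 8*m + 20*r^2 + r*(8*m - 52) + 33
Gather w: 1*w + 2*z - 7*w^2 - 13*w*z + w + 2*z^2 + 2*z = -7*w^2 + w*(2 - 13*z) + 2*z^2 + 4*z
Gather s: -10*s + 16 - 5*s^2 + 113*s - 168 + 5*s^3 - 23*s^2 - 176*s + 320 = 5*s^3 - 28*s^2 - 73*s + 168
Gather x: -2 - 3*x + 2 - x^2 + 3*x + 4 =4 - x^2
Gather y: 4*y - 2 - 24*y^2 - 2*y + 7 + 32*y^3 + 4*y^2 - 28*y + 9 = 32*y^3 - 20*y^2 - 26*y + 14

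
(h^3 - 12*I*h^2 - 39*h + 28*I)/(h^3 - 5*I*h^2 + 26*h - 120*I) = (h^2 - 8*I*h - 7)/(h^2 - I*h + 30)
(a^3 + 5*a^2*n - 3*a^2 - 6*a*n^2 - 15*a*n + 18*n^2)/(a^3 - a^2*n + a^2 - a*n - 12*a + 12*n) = (a + 6*n)/(a + 4)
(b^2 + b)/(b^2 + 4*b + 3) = b/(b + 3)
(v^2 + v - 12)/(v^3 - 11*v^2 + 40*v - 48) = (v + 4)/(v^2 - 8*v + 16)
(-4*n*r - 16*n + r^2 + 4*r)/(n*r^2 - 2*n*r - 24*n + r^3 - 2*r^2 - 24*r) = (-4*n + r)/(n*r - 6*n + r^2 - 6*r)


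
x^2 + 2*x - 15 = (x - 3)*(x + 5)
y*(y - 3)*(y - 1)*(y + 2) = y^4 - 2*y^3 - 5*y^2 + 6*y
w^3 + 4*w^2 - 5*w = w*(w - 1)*(w + 5)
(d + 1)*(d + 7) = d^2 + 8*d + 7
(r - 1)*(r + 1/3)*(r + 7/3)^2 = r^4 + 4*r^3 + 2*r^2 - 140*r/27 - 49/27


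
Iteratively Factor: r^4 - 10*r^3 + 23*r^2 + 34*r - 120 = (r - 5)*(r^3 - 5*r^2 - 2*r + 24) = (r - 5)*(r - 4)*(r^2 - r - 6) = (r - 5)*(r - 4)*(r - 3)*(r + 2)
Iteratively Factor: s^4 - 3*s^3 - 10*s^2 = (s)*(s^3 - 3*s^2 - 10*s) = s*(s - 5)*(s^2 + 2*s) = s^2*(s - 5)*(s + 2)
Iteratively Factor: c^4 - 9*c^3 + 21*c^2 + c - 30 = (c + 1)*(c^3 - 10*c^2 + 31*c - 30) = (c - 2)*(c + 1)*(c^2 - 8*c + 15) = (c - 5)*(c - 2)*(c + 1)*(c - 3)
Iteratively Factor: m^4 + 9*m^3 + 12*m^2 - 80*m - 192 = (m + 4)*(m^3 + 5*m^2 - 8*m - 48) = (m - 3)*(m + 4)*(m^2 + 8*m + 16) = (m - 3)*(m + 4)^2*(m + 4)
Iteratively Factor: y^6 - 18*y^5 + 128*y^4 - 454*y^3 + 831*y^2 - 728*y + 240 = (y - 4)*(y^5 - 14*y^4 + 72*y^3 - 166*y^2 + 167*y - 60) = (y - 5)*(y - 4)*(y^4 - 9*y^3 + 27*y^2 - 31*y + 12) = (y - 5)*(y - 4)*(y - 3)*(y^3 - 6*y^2 + 9*y - 4) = (y - 5)*(y - 4)*(y - 3)*(y - 1)*(y^2 - 5*y + 4) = (y - 5)*(y - 4)*(y - 3)*(y - 1)^2*(y - 4)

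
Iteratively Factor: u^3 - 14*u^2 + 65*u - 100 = (u - 5)*(u^2 - 9*u + 20) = (u - 5)^2*(u - 4)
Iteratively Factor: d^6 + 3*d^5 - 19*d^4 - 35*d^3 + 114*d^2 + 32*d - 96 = (d + 4)*(d^5 - d^4 - 15*d^3 + 25*d^2 + 14*d - 24) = (d - 3)*(d + 4)*(d^4 + 2*d^3 - 9*d^2 - 2*d + 8) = (d - 3)*(d - 2)*(d + 4)*(d^3 + 4*d^2 - d - 4) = (d - 3)*(d - 2)*(d + 1)*(d + 4)*(d^2 + 3*d - 4) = (d - 3)*(d - 2)*(d + 1)*(d + 4)^2*(d - 1)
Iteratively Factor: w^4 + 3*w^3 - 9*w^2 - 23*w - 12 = (w + 1)*(w^3 + 2*w^2 - 11*w - 12) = (w - 3)*(w + 1)*(w^2 + 5*w + 4) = (w - 3)*(w + 1)*(w + 4)*(w + 1)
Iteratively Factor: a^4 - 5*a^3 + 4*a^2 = (a - 1)*(a^3 - 4*a^2) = (a - 4)*(a - 1)*(a^2) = a*(a - 4)*(a - 1)*(a)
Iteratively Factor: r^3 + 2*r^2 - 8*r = (r - 2)*(r^2 + 4*r) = r*(r - 2)*(r + 4)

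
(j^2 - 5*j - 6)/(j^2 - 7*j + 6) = (j + 1)/(j - 1)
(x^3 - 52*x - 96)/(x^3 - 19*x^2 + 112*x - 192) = (x^2 + 8*x + 12)/(x^2 - 11*x + 24)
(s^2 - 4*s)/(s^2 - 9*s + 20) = s/(s - 5)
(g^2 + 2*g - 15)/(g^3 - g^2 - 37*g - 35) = (g - 3)/(g^2 - 6*g - 7)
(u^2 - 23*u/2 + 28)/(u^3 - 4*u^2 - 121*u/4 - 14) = 2*(2*u - 7)/(4*u^2 + 16*u + 7)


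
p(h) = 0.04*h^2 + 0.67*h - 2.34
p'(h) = 0.08*h + 0.67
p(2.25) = -0.63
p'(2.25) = 0.85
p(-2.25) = -3.64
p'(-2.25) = 0.49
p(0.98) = -1.64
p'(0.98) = 0.75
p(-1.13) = -3.05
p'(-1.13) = 0.58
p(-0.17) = -2.45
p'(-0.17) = 0.66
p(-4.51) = -4.55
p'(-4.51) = 0.31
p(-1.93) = -3.48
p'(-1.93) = 0.52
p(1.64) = -1.13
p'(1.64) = 0.80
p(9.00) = 6.93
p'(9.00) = 1.39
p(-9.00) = -5.13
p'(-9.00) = -0.05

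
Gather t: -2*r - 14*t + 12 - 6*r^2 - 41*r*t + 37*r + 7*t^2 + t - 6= -6*r^2 + 35*r + 7*t^2 + t*(-41*r - 13) + 6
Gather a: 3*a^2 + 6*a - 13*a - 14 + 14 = 3*a^2 - 7*a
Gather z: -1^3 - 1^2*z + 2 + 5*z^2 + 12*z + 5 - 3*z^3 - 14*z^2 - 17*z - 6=-3*z^3 - 9*z^2 - 6*z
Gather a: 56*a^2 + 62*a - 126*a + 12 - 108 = 56*a^2 - 64*a - 96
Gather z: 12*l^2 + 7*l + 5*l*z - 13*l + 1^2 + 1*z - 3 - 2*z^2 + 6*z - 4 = 12*l^2 - 6*l - 2*z^2 + z*(5*l + 7) - 6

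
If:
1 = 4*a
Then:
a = 1/4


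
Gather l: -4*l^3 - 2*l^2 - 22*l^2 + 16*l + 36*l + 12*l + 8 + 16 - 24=-4*l^3 - 24*l^2 + 64*l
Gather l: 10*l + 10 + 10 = 10*l + 20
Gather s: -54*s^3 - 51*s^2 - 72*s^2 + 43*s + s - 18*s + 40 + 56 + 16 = -54*s^3 - 123*s^2 + 26*s + 112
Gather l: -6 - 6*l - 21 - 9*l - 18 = -15*l - 45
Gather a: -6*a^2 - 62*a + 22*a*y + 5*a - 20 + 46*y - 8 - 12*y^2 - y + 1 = -6*a^2 + a*(22*y - 57) - 12*y^2 + 45*y - 27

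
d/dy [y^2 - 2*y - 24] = 2*y - 2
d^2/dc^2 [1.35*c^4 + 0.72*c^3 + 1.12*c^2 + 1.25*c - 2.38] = 16.2*c^2 + 4.32*c + 2.24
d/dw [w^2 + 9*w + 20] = 2*w + 9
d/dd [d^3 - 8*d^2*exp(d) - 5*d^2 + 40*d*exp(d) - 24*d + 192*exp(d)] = -8*d^2*exp(d) + 3*d^2 + 24*d*exp(d) - 10*d + 232*exp(d) - 24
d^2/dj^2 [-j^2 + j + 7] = -2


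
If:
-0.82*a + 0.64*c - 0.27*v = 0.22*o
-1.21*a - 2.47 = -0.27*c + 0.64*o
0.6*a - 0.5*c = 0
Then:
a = 1.06904231625835*v - 3.36179163573373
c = 1.28285077951002*v - 4.03414996288048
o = 0.794605295718881 - 1.47995545657016*v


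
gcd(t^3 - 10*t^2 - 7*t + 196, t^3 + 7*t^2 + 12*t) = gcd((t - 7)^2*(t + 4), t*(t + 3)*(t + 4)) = t + 4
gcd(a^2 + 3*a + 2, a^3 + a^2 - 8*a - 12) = a + 2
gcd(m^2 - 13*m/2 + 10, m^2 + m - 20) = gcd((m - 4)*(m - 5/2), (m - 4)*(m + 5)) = m - 4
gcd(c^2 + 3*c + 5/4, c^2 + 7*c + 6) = 1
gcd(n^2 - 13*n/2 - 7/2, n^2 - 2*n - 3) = 1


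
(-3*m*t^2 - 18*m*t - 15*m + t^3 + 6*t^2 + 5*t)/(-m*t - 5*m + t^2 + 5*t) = (-3*m*t - 3*m + t^2 + t)/(-m + t)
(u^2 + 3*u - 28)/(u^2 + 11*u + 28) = (u - 4)/(u + 4)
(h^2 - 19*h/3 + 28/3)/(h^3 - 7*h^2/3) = (h - 4)/h^2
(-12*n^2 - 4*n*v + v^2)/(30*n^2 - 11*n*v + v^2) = (2*n + v)/(-5*n + v)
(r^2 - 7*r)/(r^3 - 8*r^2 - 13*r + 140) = r/(r^2 - r - 20)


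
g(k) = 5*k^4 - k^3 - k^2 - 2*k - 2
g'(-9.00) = -14807.00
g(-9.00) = 33469.00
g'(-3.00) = -563.00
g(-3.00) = 427.00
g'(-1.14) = -33.25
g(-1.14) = 8.91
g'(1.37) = 41.06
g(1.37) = 8.43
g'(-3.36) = -787.81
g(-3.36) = 668.64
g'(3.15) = 587.05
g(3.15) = 442.80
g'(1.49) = 54.52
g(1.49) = 14.14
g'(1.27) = 31.59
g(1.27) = 4.81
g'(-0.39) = -2.86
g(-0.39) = -1.20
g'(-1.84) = -133.07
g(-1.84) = 61.84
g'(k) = 20*k^3 - 3*k^2 - 2*k - 2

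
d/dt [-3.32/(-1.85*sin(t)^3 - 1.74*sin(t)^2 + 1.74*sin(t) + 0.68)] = (-18.426*sin(t)^2 - 11.5536*sin(t) + 5.7768)*cos(t)/(1.85*sin(t)^3 + 1.74*sin(t)^2 - 1.74*sin(t) - 0.68)^2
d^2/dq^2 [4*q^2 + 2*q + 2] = 8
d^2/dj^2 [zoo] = 0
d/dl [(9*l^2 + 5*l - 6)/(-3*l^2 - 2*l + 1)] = (-3*l^2 - 18*l - 7)/(9*l^4 + 12*l^3 - 2*l^2 - 4*l + 1)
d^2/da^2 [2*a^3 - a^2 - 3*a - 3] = 12*a - 2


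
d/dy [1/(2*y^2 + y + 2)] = (-4*y - 1)/(2*y^2 + y + 2)^2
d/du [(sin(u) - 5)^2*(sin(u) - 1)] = (sin(u) - 5)*(3*sin(u) - 7)*cos(u)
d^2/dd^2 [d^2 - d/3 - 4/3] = 2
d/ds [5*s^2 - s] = 10*s - 1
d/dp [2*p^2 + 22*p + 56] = 4*p + 22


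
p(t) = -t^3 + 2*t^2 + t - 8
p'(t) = -3*t^2 + 4*t + 1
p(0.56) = -6.99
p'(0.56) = 2.30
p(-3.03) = 35.15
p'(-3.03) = -38.66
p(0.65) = -6.78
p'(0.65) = 2.33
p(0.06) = -7.93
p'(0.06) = 1.23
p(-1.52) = -1.39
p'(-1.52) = -12.01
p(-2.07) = 7.37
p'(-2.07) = -20.13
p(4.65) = -60.65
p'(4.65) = -45.27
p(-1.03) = -5.82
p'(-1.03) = -6.30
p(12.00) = -1436.00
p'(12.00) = -383.00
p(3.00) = -14.00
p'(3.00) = -14.00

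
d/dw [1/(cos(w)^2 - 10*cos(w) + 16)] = 2*(cos(w) - 5)*sin(w)/(cos(w)^2 - 10*cos(w) + 16)^2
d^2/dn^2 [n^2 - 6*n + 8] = 2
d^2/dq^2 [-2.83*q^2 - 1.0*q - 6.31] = -5.66000000000000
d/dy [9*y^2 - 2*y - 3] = 18*y - 2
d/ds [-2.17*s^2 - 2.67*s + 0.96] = -4.34*s - 2.67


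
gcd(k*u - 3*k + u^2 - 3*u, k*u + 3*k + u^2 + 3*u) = k + u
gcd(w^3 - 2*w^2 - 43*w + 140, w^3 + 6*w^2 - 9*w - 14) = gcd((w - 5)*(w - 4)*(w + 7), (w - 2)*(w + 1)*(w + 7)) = w + 7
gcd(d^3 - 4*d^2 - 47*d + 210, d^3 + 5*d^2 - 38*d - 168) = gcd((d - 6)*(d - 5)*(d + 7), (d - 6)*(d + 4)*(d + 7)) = d^2 + d - 42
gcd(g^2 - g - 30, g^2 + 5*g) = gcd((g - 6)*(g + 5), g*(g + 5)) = g + 5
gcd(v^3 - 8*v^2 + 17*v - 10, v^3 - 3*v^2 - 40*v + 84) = v - 2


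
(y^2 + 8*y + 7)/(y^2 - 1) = (y + 7)/(y - 1)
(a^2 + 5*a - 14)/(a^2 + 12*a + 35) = (a - 2)/(a + 5)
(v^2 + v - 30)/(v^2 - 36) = (v - 5)/(v - 6)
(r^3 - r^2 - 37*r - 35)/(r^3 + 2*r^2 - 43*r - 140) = (r + 1)/(r + 4)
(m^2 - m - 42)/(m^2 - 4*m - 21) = (m + 6)/(m + 3)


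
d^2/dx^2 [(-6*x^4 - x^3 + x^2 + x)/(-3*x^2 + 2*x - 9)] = 2*(54*x^6 - 108*x^5 + 558*x^4 - 902*x^3 + 2943*x^2 + 324*x - 99)/(27*x^6 - 54*x^5 + 279*x^4 - 332*x^3 + 837*x^2 - 486*x + 729)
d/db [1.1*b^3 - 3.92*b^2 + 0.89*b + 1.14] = 3.3*b^2 - 7.84*b + 0.89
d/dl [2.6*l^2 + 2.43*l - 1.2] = 5.2*l + 2.43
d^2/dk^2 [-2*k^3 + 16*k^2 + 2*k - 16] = 32 - 12*k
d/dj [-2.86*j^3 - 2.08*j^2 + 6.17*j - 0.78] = -8.58*j^2 - 4.16*j + 6.17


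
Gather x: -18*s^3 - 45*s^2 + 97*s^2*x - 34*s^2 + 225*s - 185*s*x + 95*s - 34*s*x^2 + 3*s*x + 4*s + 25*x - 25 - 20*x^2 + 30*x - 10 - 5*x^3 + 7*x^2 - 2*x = -18*s^3 - 79*s^2 + 324*s - 5*x^3 + x^2*(-34*s - 13) + x*(97*s^2 - 182*s + 53) - 35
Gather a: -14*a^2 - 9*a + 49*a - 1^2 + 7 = -14*a^2 + 40*a + 6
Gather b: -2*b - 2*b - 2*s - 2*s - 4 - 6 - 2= -4*b - 4*s - 12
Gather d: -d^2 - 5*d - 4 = -d^2 - 5*d - 4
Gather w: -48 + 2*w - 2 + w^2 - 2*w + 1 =w^2 - 49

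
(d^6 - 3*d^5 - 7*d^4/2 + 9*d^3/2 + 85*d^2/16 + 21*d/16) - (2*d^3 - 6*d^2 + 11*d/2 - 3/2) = d^6 - 3*d^5 - 7*d^4/2 + 5*d^3/2 + 181*d^2/16 - 67*d/16 + 3/2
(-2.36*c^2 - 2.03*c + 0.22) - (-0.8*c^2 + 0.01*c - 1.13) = -1.56*c^2 - 2.04*c + 1.35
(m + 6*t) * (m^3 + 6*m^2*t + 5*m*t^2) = m^4 + 12*m^3*t + 41*m^2*t^2 + 30*m*t^3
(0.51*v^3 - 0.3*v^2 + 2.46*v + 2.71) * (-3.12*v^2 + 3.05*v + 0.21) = -1.5912*v^5 + 2.4915*v^4 - 8.4831*v^3 - 1.0152*v^2 + 8.7821*v + 0.5691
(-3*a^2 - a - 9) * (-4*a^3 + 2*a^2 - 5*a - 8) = 12*a^5 - 2*a^4 + 49*a^3 + 11*a^2 + 53*a + 72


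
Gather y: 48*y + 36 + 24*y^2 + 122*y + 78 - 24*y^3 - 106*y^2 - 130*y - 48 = -24*y^3 - 82*y^2 + 40*y + 66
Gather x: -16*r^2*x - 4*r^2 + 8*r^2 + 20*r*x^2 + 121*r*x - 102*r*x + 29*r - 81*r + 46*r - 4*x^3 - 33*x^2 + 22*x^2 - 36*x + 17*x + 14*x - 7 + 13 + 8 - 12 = 4*r^2 - 6*r - 4*x^3 + x^2*(20*r - 11) + x*(-16*r^2 + 19*r - 5) + 2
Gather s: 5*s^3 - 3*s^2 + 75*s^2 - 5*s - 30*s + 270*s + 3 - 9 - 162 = 5*s^3 + 72*s^2 + 235*s - 168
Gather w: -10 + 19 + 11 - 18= 2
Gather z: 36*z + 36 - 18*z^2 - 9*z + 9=-18*z^2 + 27*z + 45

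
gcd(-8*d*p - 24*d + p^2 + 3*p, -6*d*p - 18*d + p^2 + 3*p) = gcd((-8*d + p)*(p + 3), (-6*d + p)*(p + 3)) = p + 3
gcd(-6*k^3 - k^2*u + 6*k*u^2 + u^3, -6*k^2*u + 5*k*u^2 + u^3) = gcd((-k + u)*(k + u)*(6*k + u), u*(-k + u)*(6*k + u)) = -6*k^2 + 5*k*u + u^2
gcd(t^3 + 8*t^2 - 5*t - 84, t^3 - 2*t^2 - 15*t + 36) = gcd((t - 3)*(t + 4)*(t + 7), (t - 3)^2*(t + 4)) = t^2 + t - 12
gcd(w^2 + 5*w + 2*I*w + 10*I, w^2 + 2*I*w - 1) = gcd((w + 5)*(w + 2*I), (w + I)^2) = 1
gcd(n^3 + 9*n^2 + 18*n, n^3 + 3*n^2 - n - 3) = n + 3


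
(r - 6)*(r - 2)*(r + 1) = r^3 - 7*r^2 + 4*r + 12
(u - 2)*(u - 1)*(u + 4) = u^3 + u^2 - 10*u + 8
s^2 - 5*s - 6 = (s - 6)*(s + 1)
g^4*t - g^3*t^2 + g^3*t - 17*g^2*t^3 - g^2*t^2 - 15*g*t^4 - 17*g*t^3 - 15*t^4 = (g - 5*t)*(g + t)*(g + 3*t)*(g*t + t)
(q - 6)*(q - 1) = q^2 - 7*q + 6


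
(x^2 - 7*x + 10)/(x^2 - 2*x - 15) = (x - 2)/(x + 3)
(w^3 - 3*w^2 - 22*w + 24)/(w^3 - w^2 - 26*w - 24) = (w - 1)/(w + 1)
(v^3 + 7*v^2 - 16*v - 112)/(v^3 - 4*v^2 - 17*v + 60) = (v^2 + 3*v - 28)/(v^2 - 8*v + 15)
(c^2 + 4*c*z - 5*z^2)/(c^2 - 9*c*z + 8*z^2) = (-c - 5*z)/(-c + 8*z)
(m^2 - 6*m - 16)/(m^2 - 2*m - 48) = (m + 2)/(m + 6)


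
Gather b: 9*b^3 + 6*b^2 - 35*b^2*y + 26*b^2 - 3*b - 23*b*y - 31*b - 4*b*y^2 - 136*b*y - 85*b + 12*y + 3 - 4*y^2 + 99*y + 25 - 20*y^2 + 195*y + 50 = 9*b^3 + b^2*(32 - 35*y) + b*(-4*y^2 - 159*y - 119) - 24*y^2 + 306*y + 78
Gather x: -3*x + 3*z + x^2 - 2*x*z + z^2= x^2 + x*(-2*z - 3) + z^2 + 3*z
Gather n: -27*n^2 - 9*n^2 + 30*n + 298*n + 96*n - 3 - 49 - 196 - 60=-36*n^2 + 424*n - 308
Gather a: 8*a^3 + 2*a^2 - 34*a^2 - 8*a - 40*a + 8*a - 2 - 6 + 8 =8*a^3 - 32*a^2 - 40*a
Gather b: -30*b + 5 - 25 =-30*b - 20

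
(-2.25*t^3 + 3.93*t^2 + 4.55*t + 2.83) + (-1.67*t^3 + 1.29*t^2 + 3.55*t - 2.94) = -3.92*t^3 + 5.22*t^2 + 8.1*t - 0.11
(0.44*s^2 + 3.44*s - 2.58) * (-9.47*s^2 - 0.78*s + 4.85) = -4.1668*s^4 - 32.92*s^3 + 23.8834*s^2 + 18.6964*s - 12.513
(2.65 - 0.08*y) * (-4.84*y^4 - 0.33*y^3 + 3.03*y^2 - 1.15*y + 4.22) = 0.3872*y^5 - 12.7996*y^4 - 1.1169*y^3 + 8.1215*y^2 - 3.3851*y + 11.183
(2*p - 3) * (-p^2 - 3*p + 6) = -2*p^3 - 3*p^2 + 21*p - 18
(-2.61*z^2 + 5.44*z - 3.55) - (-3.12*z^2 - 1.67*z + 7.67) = 0.51*z^2 + 7.11*z - 11.22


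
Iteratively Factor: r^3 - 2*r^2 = (r - 2)*(r^2) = r*(r - 2)*(r)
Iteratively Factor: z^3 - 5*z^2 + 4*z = (z - 1)*(z^2 - 4*z) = z*(z - 1)*(z - 4)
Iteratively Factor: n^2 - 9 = (n + 3)*(n - 3)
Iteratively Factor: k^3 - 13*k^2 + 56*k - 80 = (k - 4)*(k^2 - 9*k + 20) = (k - 5)*(k - 4)*(k - 4)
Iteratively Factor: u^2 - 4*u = (u)*(u - 4)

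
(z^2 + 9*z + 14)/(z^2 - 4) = (z + 7)/(z - 2)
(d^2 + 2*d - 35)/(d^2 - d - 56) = (d - 5)/(d - 8)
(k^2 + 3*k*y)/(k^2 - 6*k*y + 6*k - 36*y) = k*(k + 3*y)/(k^2 - 6*k*y + 6*k - 36*y)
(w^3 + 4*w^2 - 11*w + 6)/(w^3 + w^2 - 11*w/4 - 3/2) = 4*(w^3 + 4*w^2 - 11*w + 6)/(4*w^3 + 4*w^2 - 11*w - 6)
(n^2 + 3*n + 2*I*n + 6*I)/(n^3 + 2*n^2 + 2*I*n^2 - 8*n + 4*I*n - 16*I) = (n + 3)/(n^2 + 2*n - 8)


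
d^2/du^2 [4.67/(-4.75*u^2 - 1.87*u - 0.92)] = (210.73375*u^2 + 82.96255*u - 4.67*(9.5*u + 1.87)*(19.0*u + 3.74) + 40.8158)/(4.75*u^2 + 1.87*u + 0.92)^3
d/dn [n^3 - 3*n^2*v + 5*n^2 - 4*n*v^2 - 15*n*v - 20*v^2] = 3*n^2 - 6*n*v + 10*n - 4*v^2 - 15*v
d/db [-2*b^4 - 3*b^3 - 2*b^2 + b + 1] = -8*b^3 - 9*b^2 - 4*b + 1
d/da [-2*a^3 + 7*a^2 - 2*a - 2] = -6*a^2 + 14*a - 2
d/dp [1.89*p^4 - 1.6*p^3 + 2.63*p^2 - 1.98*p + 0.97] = 7.56*p^3 - 4.8*p^2 + 5.26*p - 1.98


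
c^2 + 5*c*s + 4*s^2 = (c + s)*(c + 4*s)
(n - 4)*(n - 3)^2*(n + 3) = n^4 - 7*n^3 + 3*n^2 + 63*n - 108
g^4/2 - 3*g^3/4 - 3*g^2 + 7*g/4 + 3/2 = (g/2 + 1)*(g - 3)*(g - 1)*(g + 1/2)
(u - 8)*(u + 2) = u^2 - 6*u - 16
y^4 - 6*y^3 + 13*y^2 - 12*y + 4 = (y - 2)^2*(y - 1)^2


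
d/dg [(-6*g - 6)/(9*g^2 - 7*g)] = 6*(9*g^2 + 18*g - 7)/(g^2*(81*g^2 - 126*g + 49))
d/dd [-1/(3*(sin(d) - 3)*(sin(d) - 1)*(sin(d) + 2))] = (3*sin(d)^2 - 4*sin(d) - 5)*cos(d)/(3*(sin(d) - 3)^2*(sin(d) - 1)^2*(sin(d) + 2)^2)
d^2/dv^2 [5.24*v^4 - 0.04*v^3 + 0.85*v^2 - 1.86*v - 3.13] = 62.88*v^2 - 0.24*v + 1.7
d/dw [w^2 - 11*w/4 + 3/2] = 2*w - 11/4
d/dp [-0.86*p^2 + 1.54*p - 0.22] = 1.54 - 1.72*p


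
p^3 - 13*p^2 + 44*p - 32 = (p - 8)*(p - 4)*(p - 1)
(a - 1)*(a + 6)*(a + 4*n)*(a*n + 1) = a^4*n + 4*a^3*n^2 + 5*a^3*n + a^3 + 20*a^2*n^2 - 2*a^2*n + 5*a^2 - 24*a*n^2 + 20*a*n - 6*a - 24*n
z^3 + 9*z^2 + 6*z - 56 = (z - 2)*(z + 4)*(z + 7)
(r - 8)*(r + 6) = r^2 - 2*r - 48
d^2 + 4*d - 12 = (d - 2)*(d + 6)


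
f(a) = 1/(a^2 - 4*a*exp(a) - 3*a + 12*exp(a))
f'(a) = (4*a*exp(a) - 2*a - 8*exp(a) + 3)/(a^2 - 4*a*exp(a) - 3*a + 12*exp(a))^2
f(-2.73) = 0.06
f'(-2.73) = 0.02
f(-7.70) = 0.01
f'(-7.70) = 0.00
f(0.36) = 0.07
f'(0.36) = -0.04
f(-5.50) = 0.02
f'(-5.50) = 0.01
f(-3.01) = 0.05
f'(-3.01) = 0.02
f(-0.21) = 0.09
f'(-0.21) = -0.03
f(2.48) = 0.04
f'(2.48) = 0.04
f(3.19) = -0.06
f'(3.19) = 0.35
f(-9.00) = 0.01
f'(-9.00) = 0.00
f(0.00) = 0.08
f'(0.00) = -0.03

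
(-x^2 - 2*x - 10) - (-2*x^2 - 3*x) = x^2 + x - 10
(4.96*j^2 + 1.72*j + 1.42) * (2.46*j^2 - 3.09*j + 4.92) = 12.2016*j^4 - 11.0952*j^3 + 22.5816*j^2 + 4.0746*j + 6.9864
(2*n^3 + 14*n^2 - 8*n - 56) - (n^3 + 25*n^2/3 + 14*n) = n^3 + 17*n^2/3 - 22*n - 56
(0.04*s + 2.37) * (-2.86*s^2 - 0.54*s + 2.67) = -0.1144*s^3 - 6.7998*s^2 - 1.173*s + 6.3279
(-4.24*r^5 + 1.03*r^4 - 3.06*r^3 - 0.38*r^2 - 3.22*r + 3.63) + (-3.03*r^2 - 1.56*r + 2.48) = -4.24*r^5 + 1.03*r^4 - 3.06*r^3 - 3.41*r^2 - 4.78*r + 6.11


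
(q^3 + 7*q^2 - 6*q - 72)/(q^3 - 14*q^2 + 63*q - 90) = (q^2 + 10*q + 24)/(q^2 - 11*q + 30)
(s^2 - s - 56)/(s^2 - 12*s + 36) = (s^2 - s - 56)/(s^2 - 12*s + 36)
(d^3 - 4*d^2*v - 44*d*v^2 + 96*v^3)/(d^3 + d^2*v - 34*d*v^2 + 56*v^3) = (-d^2 + 2*d*v + 48*v^2)/(-d^2 - 3*d*v + 28*v^2)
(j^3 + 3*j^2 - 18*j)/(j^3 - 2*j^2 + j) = (j^2 + 3*j - 18)/(j^2 - 2*j + 1)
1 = 1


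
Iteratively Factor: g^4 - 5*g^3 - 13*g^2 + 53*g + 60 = (g + 1)*(g^3 - 6*g^2 - 7*g + 60) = (g - 4)*(g + 1)*(g^2 - 2*g - 15) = (g - 5)*(g - 4)*(g + 1)*(g + 3)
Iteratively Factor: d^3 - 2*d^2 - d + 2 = (d + 1)*(d^2 - 3*d + 2) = (d - 2)*(d + 1)*(d - 1)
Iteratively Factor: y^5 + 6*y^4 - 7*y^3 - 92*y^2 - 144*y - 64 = (y - 4)*(y^4 + 10*y^3 + 33*y^2 + 40*y + 16) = (y - 4)*(y + 4)*(y^3 + 6*y^2 + 9*y + 4) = (y - 4)*(y + 1)*(y + 4)*(y^2 + 5*y + 4) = (y - 4)*(y + 1)*(y + 4)^2*(y + 1)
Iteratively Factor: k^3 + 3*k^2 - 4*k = (k)*(k^2 + 3*k - 4) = k*(k - 1)*(k + 4)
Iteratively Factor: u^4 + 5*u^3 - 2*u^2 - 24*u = (u)*(u^3 + 5*u^2 - 2*u - 24) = u*(u + 4)*(u^2 + u - 6) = u*(u - 2)*(u + 4)*(u + 3)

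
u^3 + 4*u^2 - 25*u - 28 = (u - 4)*(u + 1)*(u + 7)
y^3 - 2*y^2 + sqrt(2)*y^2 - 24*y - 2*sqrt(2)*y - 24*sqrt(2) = (y - 6)*(y + 4)*(y + sqrt(2))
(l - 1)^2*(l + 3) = l^3 + l^2 - 5*l + 3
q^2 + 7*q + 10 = (q + 2)*(q + 5)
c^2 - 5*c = c*(c - 5)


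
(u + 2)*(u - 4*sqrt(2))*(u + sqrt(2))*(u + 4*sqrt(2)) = u^4 + sqrt(2)*u^3 + 2*u^3 - 32*u^2 + 2*sqrt(2)*u^2 - 64*u - 32*sqrt(2)*u - 64*sqrt(2)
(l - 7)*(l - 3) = l^2 - 10*l + 21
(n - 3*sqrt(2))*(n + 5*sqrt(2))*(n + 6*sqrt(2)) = n^3 + 8*sqrt(2)*n^2 - 6*n - 180*sqrt(2)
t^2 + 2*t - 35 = (t - 5)*(t + 7)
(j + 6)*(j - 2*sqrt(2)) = j^2 - 2*sqrt(2)*j + 6*j - 12*sqrt(2)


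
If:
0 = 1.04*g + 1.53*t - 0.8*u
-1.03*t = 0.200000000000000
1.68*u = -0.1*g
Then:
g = 0.27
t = -0.19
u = -0.02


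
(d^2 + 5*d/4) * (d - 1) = d^3 + d^2/4 - 5*d/4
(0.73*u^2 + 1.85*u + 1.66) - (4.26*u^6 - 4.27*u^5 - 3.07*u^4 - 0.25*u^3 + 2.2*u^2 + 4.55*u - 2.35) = -4.26*u^6 + 4.27*u^5 + 3.07*u^4 + 0.25*u^3 - 1.47*u^2 - 2.7*u + 4.01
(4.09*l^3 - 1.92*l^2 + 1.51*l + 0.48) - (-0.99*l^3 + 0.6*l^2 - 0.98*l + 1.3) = 5.08*l^3 - 2.52*l^2 + 2.49*l - 0.82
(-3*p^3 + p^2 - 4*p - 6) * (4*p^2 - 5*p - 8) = -12*p^5 + 19*p^4 + 3*p^3 - 12*p^2 + 62*p + 48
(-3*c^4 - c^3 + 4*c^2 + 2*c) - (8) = -3*c^4 - c^3 + 4*c^2 + 2*c - 8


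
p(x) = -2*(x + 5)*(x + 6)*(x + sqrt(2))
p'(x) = -2*(x + 5)*(x + 6) - 2*(x + 5)*(x + sqrt(2)) - 2*(x + 6)*(x + sqrt(2))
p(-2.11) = 15.64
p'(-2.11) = -13.05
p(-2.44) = 18.70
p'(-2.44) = -5.67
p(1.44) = -273.51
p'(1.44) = -175.06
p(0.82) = -177.36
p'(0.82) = -135.87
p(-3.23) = 17.81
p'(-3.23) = 6.68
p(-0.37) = -54.44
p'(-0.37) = -73.56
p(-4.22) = 7.79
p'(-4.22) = 11.59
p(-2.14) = 16.02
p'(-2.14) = -12.32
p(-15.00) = 2445.44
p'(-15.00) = -696.26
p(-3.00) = 19.03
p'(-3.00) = 3.86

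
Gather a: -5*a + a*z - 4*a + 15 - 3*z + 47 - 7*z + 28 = a*(z - 9) - 10*z + 90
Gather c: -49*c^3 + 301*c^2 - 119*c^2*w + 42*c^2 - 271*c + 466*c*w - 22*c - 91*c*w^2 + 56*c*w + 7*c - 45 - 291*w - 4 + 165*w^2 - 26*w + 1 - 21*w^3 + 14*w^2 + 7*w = -49*c^3 + c^2*(343 - 119*w) + c*(-91*w^2 + 522*w - 286) - 21*w^3 + 179*w^2 - 310*w - 48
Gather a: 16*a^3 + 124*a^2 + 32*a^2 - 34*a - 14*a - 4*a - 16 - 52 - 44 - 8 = 16*a^3 + 156*a^2 - 52*a - 120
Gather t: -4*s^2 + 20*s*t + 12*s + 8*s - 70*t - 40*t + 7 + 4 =-4*s^2 + 20*s + t*(20*s - 110) + 11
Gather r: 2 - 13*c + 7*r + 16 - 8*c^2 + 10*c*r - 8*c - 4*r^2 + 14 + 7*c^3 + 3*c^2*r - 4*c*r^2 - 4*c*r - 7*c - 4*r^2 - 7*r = 7*c^3 - 8*c^2 - 28*c + r^2*(-4*c - 8) + r*(3*c^2 + 6*c) + 32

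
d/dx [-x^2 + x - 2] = 1 - 2*x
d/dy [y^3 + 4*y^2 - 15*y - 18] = 3*y^2 + 8*y - 15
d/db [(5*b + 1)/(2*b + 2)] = 2/(b^2 + 2*b + 1)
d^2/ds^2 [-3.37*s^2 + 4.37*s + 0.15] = -6.74000000000000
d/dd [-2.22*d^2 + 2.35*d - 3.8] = 2.35 - 4.44*d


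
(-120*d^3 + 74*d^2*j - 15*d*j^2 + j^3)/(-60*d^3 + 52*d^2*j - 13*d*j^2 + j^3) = (4*d - j)/(2*d - j)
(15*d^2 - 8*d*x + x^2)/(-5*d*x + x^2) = (-3*d + x)/x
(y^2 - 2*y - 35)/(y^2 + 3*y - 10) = (y - 7)/(y - 2)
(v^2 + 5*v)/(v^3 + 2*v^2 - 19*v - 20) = v/(v^2 - 3*v - 4)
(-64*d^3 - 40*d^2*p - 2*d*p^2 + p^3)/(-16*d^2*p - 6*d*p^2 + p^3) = (4*d + p)/p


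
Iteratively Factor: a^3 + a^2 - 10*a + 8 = (a - 2)*(a^2 + 3*a - 4) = (a - 2)*(a - 1)*(a + 4)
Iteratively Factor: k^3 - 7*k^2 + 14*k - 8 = (k - 2)*(k^2 - 5*k + 4) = (k - 4)*(k - 2)*(k - 1)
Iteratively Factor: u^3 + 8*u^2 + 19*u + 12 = (u + 4)*(u^2 + 4*u + 3) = (u + 3)*(u + 4)*(u + 1)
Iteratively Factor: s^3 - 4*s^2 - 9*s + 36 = (s - 3)*(s^2 - s - 12) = (s - 3)*(s + 3)*(s - 4)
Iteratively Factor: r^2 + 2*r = (r + 2)*(r)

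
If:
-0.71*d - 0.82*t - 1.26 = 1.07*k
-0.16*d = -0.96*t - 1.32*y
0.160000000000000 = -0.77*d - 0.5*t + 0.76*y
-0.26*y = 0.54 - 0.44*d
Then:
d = 1.98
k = -1.40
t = -1.43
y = 1.28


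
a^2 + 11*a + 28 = (a + 4)*(a + 7)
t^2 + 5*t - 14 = (t - 2)*(t + 7)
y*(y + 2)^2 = y^3 + 4*y^2 + 4*y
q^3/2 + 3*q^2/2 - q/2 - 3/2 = (q/2 + 1/2)*(q - 1)*(q + 3)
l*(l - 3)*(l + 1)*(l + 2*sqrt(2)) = l^4 - 2*l^3 + 2*sqrt(2)*l^3 - 4*sqrt(2)*l^2 - 3*l^2 - 6*sqrt(2)*l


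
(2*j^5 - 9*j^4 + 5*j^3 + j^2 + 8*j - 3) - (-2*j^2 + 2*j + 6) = 2*j^5 - 9*j^4 + 5*j^3 + 3*j^2 + 6*j - 9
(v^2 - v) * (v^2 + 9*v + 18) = v^4 + 8*v^3 + 9*v^2 - 18*v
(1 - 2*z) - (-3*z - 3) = z + 4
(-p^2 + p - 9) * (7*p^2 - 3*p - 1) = -7*p^4 + 10*p^3 - 65*p^2 + 26*p + 9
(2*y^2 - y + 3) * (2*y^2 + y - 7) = 4*y^4 - 9*y^2 + 10*y - 21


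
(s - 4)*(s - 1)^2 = s^3 - 6*s^2 + 9*s - 4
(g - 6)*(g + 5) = g^2 - g - 30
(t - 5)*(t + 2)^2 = t^3 - t^2 - 16*t - 20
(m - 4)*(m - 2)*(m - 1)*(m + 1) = m^4 - 6*m^3 + 7*m^2 + 6*m - 8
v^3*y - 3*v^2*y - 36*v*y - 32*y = (v - 8)*(v + 4)*(v*y + y)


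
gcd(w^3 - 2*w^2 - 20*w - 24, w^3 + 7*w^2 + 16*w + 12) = w^2 + 4*w + 4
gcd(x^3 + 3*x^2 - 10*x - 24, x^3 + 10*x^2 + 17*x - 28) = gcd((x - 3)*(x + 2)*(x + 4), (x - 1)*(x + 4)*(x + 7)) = x + 4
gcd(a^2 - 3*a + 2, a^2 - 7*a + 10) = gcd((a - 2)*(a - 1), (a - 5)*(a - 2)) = a - 2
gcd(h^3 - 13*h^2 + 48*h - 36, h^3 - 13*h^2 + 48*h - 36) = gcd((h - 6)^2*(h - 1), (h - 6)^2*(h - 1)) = h^3 - 13*h^2 + 48*h - 36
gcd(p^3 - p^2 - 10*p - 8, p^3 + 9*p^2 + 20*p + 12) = p^2 + 3*p + 2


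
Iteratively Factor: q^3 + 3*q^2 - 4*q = (q + 4)*(q^2 - q) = (q - 1)*(q + 4)*(q)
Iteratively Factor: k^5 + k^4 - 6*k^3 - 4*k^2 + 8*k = (k - 1)*(k^4 + 2*k^3 - 4*k^2 - 8*k) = (k - 1)*(k + 2)*(k^3 - 4*k) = k*(k - 1)*(k + 2)*(k^2 - 4) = k*(k - 1)*(k + 2)^2*(k - 2)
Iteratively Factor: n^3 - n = (n + 1)*(n^2 - n) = n*(n + 1)*(n - 1)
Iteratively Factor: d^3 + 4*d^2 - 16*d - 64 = (d + 4)*(d^2 - 16) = (d + 4)^2*(d - 4)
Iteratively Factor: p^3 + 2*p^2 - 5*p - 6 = (p + 3)*(p^2 - p - 2) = (p + 1)*(p + 3)*(p - 2)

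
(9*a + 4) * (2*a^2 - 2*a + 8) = 18*a^3 - 10*a^2 + 64*a + 32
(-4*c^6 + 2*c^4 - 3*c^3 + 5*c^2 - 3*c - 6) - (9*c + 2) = -4*c^6 + 2*c^4 - 3*c^3 + 5*c^2 - 12*c - 8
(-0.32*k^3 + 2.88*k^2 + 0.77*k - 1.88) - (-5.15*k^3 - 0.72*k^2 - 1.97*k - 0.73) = 4.83*k^3 + 3.6*k^2 + 2.74*k - 1.15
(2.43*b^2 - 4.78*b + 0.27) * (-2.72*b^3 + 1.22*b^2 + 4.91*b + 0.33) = -6.6096*b^5 + 15.9662*b^4 + 5.3653*b^3 - 22.3385*b^2 - 0.2517*b + 0.0891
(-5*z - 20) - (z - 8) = -6*z - 12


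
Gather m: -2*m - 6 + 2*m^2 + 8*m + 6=2*m^2 + 6*m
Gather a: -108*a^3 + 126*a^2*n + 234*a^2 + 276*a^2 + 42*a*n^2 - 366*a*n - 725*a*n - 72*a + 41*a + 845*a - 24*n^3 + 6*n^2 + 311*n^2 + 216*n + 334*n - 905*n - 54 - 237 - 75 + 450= -108*a^3 + a^2*(126*n + 510) + a*(42*n^2 - 1091*n + 814) - 24*n^3 + 317*n^2 - 355*n + 84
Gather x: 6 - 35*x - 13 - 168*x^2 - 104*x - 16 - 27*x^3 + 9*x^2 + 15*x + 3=-27*x^3 - 159*x^2 - 124*x - 20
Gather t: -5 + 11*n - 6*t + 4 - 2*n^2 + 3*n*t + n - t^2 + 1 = -2*n^2 + 12*n - t^2 + t*(3*n - 6)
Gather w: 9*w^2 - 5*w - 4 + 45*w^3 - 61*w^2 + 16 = 45*w^3 - 52*w^2 - 5*w + 12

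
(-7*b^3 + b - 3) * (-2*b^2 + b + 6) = 14*b^5 - 7*b^4 - 44*b^3 + 7*b^2 + 3*b - 18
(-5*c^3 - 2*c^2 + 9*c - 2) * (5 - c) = 5*c^4 - 23*c^3 - 19*c^2 + 47*c - 10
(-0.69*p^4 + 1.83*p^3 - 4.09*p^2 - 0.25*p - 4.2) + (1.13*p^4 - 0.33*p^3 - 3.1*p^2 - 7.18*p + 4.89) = 0.44*p^4 + 1.5*p^3 - 7.19*p^2 - 7.43*p + 0.69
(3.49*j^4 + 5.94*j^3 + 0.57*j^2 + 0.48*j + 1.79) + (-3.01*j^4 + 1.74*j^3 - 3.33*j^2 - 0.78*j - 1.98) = 0.48*j^4 + 7.68*j^3 - 2.76*j^2 - 0.3*j - 0.19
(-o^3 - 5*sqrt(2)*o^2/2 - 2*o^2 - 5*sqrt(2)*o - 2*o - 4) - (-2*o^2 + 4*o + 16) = -o^3 - 5*sqrt(2)*o^2/2 - 5*sqrt(2)*o - 6*o - 20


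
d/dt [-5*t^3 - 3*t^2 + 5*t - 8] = -15*t^2 - 6*t + 5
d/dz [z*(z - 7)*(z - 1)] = 3*z^2 - 16*z + 7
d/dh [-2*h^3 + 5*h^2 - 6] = 2*h*(5 - 3*h)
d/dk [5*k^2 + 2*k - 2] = 10*k + 2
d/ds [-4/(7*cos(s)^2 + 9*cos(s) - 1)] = -4*(14*cos(s) + 9)*sin(s)/(7*cos(s)^2 + 9*cos(s) - 1)^2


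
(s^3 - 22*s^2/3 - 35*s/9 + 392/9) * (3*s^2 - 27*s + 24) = 3*s^5 - 49*s^4 + 631*s^3/3 + 179*s^2/3 - 3808*s/3 + 3136/3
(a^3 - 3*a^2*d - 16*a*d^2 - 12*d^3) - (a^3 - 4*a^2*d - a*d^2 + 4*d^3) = a^2*d - 15*a*d^2 - 16*d^3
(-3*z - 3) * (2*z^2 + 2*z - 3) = -6*z^3 - 12*z^2 + 3*z + 9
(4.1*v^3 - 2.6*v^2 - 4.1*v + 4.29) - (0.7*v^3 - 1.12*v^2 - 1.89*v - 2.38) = 3.4*v^3 - 1.48*v^2 - 2.21*v + 6.67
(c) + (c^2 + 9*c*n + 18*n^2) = c^2 + 9*c*n + c + 18*n^2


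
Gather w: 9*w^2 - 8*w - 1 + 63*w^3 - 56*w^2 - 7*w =63*w^3 - 47*w^2 - 15*w - 1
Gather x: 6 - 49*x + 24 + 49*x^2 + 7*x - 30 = 49*x^2 - 42*x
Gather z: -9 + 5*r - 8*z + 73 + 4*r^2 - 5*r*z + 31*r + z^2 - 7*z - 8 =4*r^2 + 36*r + z^2 + z*(-5*r - 15) + 56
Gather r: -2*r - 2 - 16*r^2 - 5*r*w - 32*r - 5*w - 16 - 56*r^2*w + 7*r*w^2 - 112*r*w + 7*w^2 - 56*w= r^2*(-56*w - 16) + r*(7*w^2 - 117*w - 34) + 7*w^2 - 61*w - 18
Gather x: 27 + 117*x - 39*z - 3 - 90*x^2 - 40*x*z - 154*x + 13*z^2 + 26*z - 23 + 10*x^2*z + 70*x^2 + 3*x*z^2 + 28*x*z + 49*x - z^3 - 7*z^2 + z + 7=x^2*(10*z - 20) + x*(3*z^2 - 12*z + 12) - z^3 + 6*z^2 - 12*z + 8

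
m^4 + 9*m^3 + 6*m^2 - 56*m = m*(m - 2)*(m + 4)*(m + 7)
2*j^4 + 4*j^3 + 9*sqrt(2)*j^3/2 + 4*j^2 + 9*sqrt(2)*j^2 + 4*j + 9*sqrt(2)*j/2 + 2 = (j + 1)*(j + 2*sqrt(2))*(sqrt(2)*j + 1/2)*(sqrt(2)*j + sqrt(2))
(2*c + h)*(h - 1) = 2*c*h - 2*c + h^2 - h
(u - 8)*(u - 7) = u^2 - 15*u + 56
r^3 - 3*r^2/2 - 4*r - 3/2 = (r - 3)*(r + 1/2)*(r + 1)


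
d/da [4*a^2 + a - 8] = 8*a + 1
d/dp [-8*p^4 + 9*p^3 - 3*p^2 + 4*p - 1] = -32*p^3 + 27*p^2 - 6*p + 4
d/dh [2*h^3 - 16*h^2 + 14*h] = 6*h^2 - 32*h + 14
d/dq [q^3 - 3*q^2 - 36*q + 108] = 3*q^2 - 6*q - 36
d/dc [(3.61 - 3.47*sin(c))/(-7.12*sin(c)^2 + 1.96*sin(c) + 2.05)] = (-24.7064*sin(c)^2 + 51.4064*sin(c) - 14.1891)*cos(c)/(50.6944*sin(c)^4 - 27.9104*sin(c)^3 - 25.3504*sin(c)^2 + 8.036*sin(c) + 4.2025)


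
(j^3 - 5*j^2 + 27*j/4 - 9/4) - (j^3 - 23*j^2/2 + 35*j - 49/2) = 13*j^2/2 - 113*j/4 + 89/4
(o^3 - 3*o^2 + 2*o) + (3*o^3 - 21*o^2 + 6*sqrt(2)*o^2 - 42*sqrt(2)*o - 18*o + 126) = 4*o^3 - 24*o^2 + 6*sqrt(2)*o^2 - 42*sqrt(2)*o - 16*o + 126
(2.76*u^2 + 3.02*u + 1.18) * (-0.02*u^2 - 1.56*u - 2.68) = -0.0552*u^4 - 4.366*u^3 - 12.1316*u^2 - 9.9344*u - 3.1624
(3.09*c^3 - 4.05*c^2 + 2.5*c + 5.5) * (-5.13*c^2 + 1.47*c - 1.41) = -15.8517*c^5 + 25.3188*c^4 - 23.1354*c^3 - 18.8295*c^2 + 4.56*c - 7.755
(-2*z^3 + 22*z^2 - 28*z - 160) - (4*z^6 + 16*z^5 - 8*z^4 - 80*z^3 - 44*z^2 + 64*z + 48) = -4*z^6 - 16*z^5 + 8*z^4 + 78*z^3 + 66*z^2 - 92*z - 208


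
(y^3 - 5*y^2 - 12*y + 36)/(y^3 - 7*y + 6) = (y - 6)/(y - 1)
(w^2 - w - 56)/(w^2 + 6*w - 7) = (w - 8)/(w - 1)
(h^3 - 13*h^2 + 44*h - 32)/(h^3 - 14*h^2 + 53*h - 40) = (h - 4)/(h - 5)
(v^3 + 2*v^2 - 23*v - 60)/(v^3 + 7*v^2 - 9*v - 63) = (v^2 - v - 20)/(v^2 + 4*v - 21)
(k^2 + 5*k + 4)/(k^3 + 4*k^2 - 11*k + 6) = (k^2 + 5*k + 4)/(k^3 + 4*k^2 - 11*k + 6)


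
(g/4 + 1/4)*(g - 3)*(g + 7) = g^3/4 + 5*g^2/4 - 17*g/4 - 21/4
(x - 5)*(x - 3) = x^2 - 8*x + 15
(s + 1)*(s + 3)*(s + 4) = s^3 + 8*s^2 + 19*s + 12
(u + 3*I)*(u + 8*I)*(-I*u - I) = -I*u^3 + 11*u^2 - I*u^2 + 11*u + 24*I*u + 24*I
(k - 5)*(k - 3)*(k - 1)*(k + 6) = k^4 - 3*k^3 - 31*k^2 + 123*k - 90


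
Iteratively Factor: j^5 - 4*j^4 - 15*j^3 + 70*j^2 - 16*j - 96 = (j - 4)*(j^4 - 15*j^2 + 10*j + 24) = (j - 4)*(j - 3)*(j^3 + 3*j^2 - 6*j - 8) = (j - 4)*(j - 3)*(j - 2)*(j^2 + 5*j + 4) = (j - 4)*(j - 3)*(j - 2)*(j + 4)*(j + 1)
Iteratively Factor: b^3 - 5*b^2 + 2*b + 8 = (b - 4)*(b^2 - b - 2) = (b - 4)*(b + 1)*(b - 2)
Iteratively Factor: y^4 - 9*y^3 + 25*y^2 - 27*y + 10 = (y - 5)*(y^3 - 4*y^2 + 5*y - 2) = (y - 5)*(y - 1)*(y^2 - 3*y + 2) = (y - 5)*(y - 1)^2*(y - 2)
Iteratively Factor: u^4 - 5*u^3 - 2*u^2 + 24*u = (u)*(u^3 - 5*u^2 - 2*u + 24) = u*(u + 2)*(u^2 - 7*u + 12) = u*(u - 4)*(u + 2)*(u - 3)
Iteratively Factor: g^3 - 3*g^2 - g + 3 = (g + 1)*(g^2 - 4*g + 3) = (g - 3)*(g + 1)*(g - 1)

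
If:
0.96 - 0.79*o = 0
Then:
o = 1.22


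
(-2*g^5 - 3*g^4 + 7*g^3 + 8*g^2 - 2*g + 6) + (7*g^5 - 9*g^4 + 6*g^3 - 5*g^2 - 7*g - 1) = 5*g^5 - 12*g^4 + 13*g^3 + 3*g^2 - 9*g + 5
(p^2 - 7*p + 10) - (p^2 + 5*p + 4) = 6 - 12*p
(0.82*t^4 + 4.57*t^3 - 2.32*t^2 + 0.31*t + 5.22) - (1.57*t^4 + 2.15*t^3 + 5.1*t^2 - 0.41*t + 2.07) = -0.75*t^4 + 2.42*t^3 - 7.42*t^2 + 0.72*t + 3.15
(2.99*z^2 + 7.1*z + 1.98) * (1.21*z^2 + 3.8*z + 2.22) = 3.6179*z^4 + 19.953*z^3 + 36.0136*z^2 + 23.286*z + 4.3956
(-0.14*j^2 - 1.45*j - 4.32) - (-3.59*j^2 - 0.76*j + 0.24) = 3.45*j^2 - 0.69*j - 4.56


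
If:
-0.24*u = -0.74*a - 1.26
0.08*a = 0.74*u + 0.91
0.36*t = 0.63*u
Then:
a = -2.18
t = -2.56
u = -1.47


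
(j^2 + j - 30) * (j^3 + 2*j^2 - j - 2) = j^5 + 3*j^4 - 29*j^3 - 63*j^2 + 28*j + 60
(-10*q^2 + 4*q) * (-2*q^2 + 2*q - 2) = 20*q^4 - 28*q^3 + 28*q^2 - 8*q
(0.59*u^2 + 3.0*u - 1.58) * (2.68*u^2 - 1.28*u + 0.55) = 1.5812*u^4 + 7.2848*u^3 - 7.7499*u^2 + 3.6724*u - 0.869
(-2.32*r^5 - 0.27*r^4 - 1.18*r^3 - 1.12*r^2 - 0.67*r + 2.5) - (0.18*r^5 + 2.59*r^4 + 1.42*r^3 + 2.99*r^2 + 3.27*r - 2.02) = -2.5*r^5 - 2.86*r^4 - 2.6*r^3 - 4.11*r^2 - 3.94*r + 4.52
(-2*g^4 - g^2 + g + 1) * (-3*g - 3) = 6*g^5 + 6*g^4 + 3*g^3 - 6*g - 3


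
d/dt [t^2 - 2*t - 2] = 2*t - 2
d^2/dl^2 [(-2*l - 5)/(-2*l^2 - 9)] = 4*(4*l^3 + 30*l^2 - 54*l - 45)/(8*l^6 + 108*l^4 + 486*l^2 + 729)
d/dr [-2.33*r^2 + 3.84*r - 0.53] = 3.84 - 4.66*r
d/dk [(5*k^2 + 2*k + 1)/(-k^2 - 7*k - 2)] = 3*(-11*k^2 - 6*k + 1)/(k^4 + 14*k^3 + 53*k^2 + 28*k + 4)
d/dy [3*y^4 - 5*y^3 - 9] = y^2*(12*y - 15)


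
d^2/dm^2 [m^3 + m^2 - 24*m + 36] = 6*m + 2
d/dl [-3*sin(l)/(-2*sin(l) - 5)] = 15*cos(l)/(2*sin(l) + 5)^2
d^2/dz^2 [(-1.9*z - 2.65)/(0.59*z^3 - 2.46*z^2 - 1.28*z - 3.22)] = (-3.96834*z^5 + 5.47637999999998*z^4 + 35.67352*z^3 - 127.5282*z^2 + 10.02894*z + 48.96092)/(0.205379*z^9 - 2.568978*z^8 + 9.374628*z^7 - 7.10283*z^6 + 7.702872*z^5 - 55.959384*z^4 - 44.5799*z^3 - 92.345736*z^2 - 39.814656*z - 33.386248)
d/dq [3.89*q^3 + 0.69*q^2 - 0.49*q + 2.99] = 11.67*q^2 + 1.38*q - 0.49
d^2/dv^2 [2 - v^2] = -2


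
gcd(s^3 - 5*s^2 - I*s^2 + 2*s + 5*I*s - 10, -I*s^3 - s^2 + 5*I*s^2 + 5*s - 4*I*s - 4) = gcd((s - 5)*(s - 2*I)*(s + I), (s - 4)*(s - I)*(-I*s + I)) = 1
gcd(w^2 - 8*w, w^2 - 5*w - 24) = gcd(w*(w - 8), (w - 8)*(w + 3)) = w - 8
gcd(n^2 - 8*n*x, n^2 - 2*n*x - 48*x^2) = -n + 8*x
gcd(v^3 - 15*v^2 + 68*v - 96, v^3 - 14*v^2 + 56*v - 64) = v^2 - 12*v + 32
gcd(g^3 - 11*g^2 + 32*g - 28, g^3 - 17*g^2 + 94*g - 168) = g - 7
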